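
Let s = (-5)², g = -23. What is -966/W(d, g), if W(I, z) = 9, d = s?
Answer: -322/3 ≈ -107.33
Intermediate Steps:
s = 25
d = 25
-966/W(d, g) = -966/9 = -966*⅑ = -322/3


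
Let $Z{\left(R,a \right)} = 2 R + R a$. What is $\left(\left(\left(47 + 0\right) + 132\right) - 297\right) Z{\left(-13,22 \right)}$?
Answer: $36816$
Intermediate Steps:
$\left(\left(\left(47 + 0\right) + 132\right) - 297\right) Z{\left(-13,22 \right)} = \left(\left(\left(47 + 0\right) + 132\right) - 297\right) \left(- 13 \left(2 + 22\right)\right) = \left(\left(47 + 132\right) - 297\right) \left(\left(-13\right) 24\right) = \left(179 - 297\right) \left(-312\right) = \left(-118\right) \left(-312\right) = 36816$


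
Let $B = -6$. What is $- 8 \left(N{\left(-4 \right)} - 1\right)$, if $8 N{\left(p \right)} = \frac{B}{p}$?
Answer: $\frac{13}{2} \approx 6.5$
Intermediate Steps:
$N{\left(p \right)} = - \frac{3}{4 p}$ ($N{\left(p \right)} = \frac{\left(-6\right) \frac{1}{p}}{8} = - \frac{3}{4 p}$)
$- 8 \left(N{\left(-4 \right)} - 1\right) = - 8 \left(- \frac{3}{4 \left(-4\right)} - 1\right) = - 8 \left(\left(- \frac{3}{4}\right) \left(- \frac{1}{4}\right) - 1\right) = - 8 \left(\frac{3}{16} - 1\right) = \left(-8\right) \left(- \frac{13}{16}\right) = \frac{13}{2}$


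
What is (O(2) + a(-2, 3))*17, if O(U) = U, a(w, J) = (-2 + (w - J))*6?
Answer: -680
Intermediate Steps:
a(w, J) = -12 - 6*J + 6*w (a(w, J) = (-2 + w - J)*6 = -12 - 6*J + 6*w)
(O(2) + a(-2, 3))*17 = (2 + (-12 - 6*3 + 6*(-2)))*17 = (2 + (-12 - 18 - 12))*17 = (2 - 42)*17 = -40*17 = -680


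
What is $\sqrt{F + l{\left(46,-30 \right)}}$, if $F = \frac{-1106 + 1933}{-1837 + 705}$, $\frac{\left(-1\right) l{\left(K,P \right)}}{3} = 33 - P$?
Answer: $\frac{55 i \sqrt{20093}}{566} \approx 13.774 i$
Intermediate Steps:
$l{\left(K,P \right)} = -99 + 3 P$ ($l{\left(K,P \right)} = - 3 \left(33 - P\right) = -99 + 3 P$)
$F = - \frac{827}{1132}$ ($F = \frac{827}{-1132} = 827 \left(- \frac{1}{1132}\right) = - \frac{827}{1132} \approx -0.73057$)
$\sqrt{F + l{\left(46,-30 \right)}} = \sqrt{- \frac{827}{1132} + \left(-99 + 3 \left(-30\right)\right)} = \sqrt{- \frac{827}{1132} - 189} = \sqrt{- \frac{214775}{1132}} = \frac{55 i \sqrt{20093}}{566}$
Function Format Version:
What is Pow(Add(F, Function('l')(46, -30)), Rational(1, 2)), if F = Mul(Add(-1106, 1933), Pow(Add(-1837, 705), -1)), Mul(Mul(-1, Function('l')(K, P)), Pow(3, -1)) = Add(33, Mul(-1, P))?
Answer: Mul(Rational(55, 566), I, Pow(20093, Rational(1, 2))) ≈ Mul(13.774, I)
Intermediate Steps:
Function('l')(K, P) = Add(-99, Mul(3, P)) (Function('l')(K, P) = Mul(-3, Add(33, Mul(-1, P))) = Add(-99, Mul(3, P)))
F = Rational(-827, 1132) (F = Mul(827, Pow(-1132, -1)) = Mul(827, Rational(-1, 1132)) = Rational(-827, 1132) ≈ -0.73057)
Pow(Add(F, Function('l')(46, -30)), Rational(1, 2)) = Pow(Add(Rational(-827, 1132), Add(-99, Mul(3, -30))), Rational(1, 2)) = Pow(Add(Rational(-827, 1132), Add(-99, -90)), Rational(1, 2)) = Pow(Add(Rational(-827, 1132), -189), Rational(1, 2)) = Pow(Rational(-214775, 1132), Rational(1, 2)) = Mul(Rational(55, 566), I, Pow(20093, Rational(1, 2)))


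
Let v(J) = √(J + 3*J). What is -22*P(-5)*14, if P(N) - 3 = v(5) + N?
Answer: 616 - 616*√5 ≈ -761.42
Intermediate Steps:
v(J) = 2*√J (v(J) = √(4*J) = 2*√J)
P(N) = 3 + N + 2*√5 (P(N) = 3 + (2*√5 + N) = 3 + (N + 2*√5) = 3 + N + 2*√5)
-22*P(-5)*14 = -22*(3 - 5 + 2*√5)*14 = -22*(-2 + 2*√5)*14 = (44 - 44*√5)*14 = 616 - 616*√5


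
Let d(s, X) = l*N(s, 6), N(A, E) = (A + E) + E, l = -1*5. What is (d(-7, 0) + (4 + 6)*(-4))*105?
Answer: -6825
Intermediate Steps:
l = -5
N(A, E) = A + 2*E
d(s, X) = -60 - 5*s (d(s, X) = -5*(s + 2*6) = -5*(s + 12) = -5*(12 + s) = -60 - 5*s)
(d(-7, 0) + (4 + 6)*(-4))*105 = ((-60 - 5*(-7)) + (4 + 6)*(-4))*105 = ((-60 + 35) + 10*(-4))*105 = (-25 - 40)*105 = -65*105 = -6825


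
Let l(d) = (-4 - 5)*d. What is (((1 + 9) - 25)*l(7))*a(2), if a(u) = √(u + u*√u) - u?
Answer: -1890 + 945*√(2 + 2*√2) ≈ 186.51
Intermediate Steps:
l(d) = -9*d
a(u) = √(u + u^(3/2)) - u
(((1 + 9) - 25)*l(7))*a(2) = (((1 + 9) - 25)*(-9*7))*(√(2 + 2^(3/2)) - 1*2) = ((10 - 25)*(-63))*(√(2 + 2*√2) - 2) = (-15*(-63))*(-2 + √(2 + 2*√2)) = 945*(-2 + √(2 + 2*√2)) = -1890 + 945*√(2 + 2*√2)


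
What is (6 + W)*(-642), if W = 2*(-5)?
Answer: 2568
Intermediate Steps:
W = -10
(6 + W)*(-642) = (6 - 10)*(-642) = -4*(-642) = 2568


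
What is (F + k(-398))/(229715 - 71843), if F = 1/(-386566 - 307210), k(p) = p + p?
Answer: -184081899/36509268224 ≈ -0.0050421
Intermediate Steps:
k(p) = 2*p
F = -1/693776 (F = 1/(-693776) = -1/693776 ≈ -1.4414e-6)
(F + k(-398))/(229715 - 71843) = (-1/693776 + 2*(-398))/(229715 - 71843) = (-1/693776 - 796)/157872 = -552245697/693776*1/157872 = -184081899/36509268224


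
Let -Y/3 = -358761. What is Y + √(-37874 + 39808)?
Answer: 1076283 + √1934 ≈ 1.0763e+6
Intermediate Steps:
Y = 1076283 (Y = -3*(-358761) = 1076283)
Y + √(-37874 + 39808) = 1076283 + √(-37874 + 39808) = 1076283 + √1934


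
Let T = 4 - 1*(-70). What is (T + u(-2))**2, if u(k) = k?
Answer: 5184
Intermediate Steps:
T = 74 (T = 4 + 70 = 74)
(T + u(-2))**2 = (74 - 2)**2 = 72**2 = 5184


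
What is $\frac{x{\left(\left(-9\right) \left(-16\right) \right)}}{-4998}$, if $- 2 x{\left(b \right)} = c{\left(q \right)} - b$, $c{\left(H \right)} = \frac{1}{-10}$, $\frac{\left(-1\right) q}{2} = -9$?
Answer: $- \frac{1441}{99960} \approx -0.014416$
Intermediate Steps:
$q = 18$ ($q = \left(-2\right) \left(-9\right) = 18$)
$c{\left(H \right)} = - \frac{1}{10}$
$x{\left(b \right)} = \frac{1}{20} + \frac{b}{2}$ ($x{\left(b \right)} = - \frac{- \frac{1}{10} - b}{2} = \frac{1}{20} + \frac{b}{2}$)
$\frac{x{\left(\left(-9\right) \left(-16\right) \right)}}{-4998} = \frac{\frac{1}{20} + \frac{\left(-9\right) \left(-16\right)}{2}}{-4998} = \left(\frac{1}{20} + \frac{1}{2} \cdot 144\right) \left(- \frac{1}{4998}\right) = \left(\frac{1}{20} + 72\right) \left(- \frac{1}{4998}\right) = \frac{1441}{20} \left(- \frac{1}{4998}\right) = - \frac{1441}{99960}$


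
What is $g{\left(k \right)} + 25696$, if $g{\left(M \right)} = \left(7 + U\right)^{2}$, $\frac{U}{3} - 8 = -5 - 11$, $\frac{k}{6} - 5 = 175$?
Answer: $25985$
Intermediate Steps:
$k = 1080$ ($k = 30 + 6 \cdot 175 = 30 + 1050 = 1080$)
$U = -24$ ($U = 24 + 3 \left(-5 - 11\right) = 24 + 3 \left(-16\right) = 24 - 48 = -24$)
$g{\left(M \right)} = 289$ ($g{\left(M \right)} = \left(7 - 24\right)^{2} = \left(-17\right)^{2} = 289$)
$g{\left(k \right)} + 25696 = 289 + 25696 = 25985$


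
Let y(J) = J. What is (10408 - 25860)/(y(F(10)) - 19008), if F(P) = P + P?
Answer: 3863/4747 ≈ 0.81378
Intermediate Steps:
F(P) = 2*P
(10408 - 25860)/(y(F(10)) - 19008) = (10408 - 25860)/(2*10 - 19008) = -15452/(20 - 19008) = -15452/(-18988) = -15452*(-1/18988) = 3863/4747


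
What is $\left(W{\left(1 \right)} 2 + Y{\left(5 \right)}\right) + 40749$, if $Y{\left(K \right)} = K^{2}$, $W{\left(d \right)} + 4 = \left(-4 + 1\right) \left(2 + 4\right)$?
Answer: $40730$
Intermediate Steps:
$W{\left(d \right)} = -22$ ($W{\left(d \right)} = -4 + \left(-4 + 1\right) \left(2 + 4\right) = -4 - 18 = -22$)
$\left(W{\left(1 \right)} 2 + Y{\left(5 \right)}\right) + 40749 = \left(\left(-22\right) 2 + 5^{2}\right) + 40749 = \left(-44 + 25\right) + 40749 = -19 + 40749 = 40730$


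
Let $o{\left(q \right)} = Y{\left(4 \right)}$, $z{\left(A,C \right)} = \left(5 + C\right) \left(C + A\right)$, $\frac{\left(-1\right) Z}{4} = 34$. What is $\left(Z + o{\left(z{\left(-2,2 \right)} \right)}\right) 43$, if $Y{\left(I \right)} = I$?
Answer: $-5676$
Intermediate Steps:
$Z = -136$ ($Z = \left(-4\right) 34 = -136$)
$z{\left(A,C \right)} = \left(5 + C\right) \left(A + C\right)$
$o{\left(q \right)} = 4$
$\left(Z + o{\left(z{\left(-2,2 \right)} \right)}\right) 43 = \left(-136 + 4\right) 43 = \left(-132\right) 43 = -5676$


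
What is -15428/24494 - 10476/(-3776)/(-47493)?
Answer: -12810254103/20336094512 ≈ -0.62993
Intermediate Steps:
-15428/24494 - 10476/(-3776)/(-47493) = -15428*1/24494 - 10476*(-1/3776)*(-1/47493) = -7714/12247 + (2619/944)*(-1/47493) = -7714/12247 - 97/1660496 = -12810254103/20336094512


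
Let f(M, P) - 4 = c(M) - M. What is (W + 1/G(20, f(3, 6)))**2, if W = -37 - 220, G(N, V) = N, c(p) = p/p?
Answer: 26409321/400 ≈ 66023.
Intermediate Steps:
c(p) = 1
f(M, P) = 5 - M (f(M, P) = 4 + (1 - M) = 5 - M)
W = -257
(W + 1/G(20, f(3, 6)))**2 = (-257 + 1/20)**2 = (-5139/20)**2 = 26409321/400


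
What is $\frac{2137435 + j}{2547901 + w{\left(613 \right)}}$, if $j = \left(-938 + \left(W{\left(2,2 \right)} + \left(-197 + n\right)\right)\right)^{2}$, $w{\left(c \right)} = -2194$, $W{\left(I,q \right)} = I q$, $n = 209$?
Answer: $\frac{2987519}{2545707} \approx 1.1736$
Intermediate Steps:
$j = 850084$ ($j = \left(-938 + \left(2 \cdot 2 + \left(-197 + 209\right)\right)\right)^{2} = \left(-938 + \left(4 + 12\right)\right)^{2} = \left(-938 + 16\right)^{2} = \left(-922\right)^{2} = 850084$)
$\frac{2137435 + j}{2547901 + w{\left(613 \right)}} = \frac{2137435 + 850084}{2547901 - 2194} = \frac{2987519}{2545707}$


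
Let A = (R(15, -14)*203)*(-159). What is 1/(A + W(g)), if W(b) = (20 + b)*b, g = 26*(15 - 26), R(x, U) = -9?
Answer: 1/366569 ≈ 2.7280e-6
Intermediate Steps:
g = -286 (g = 26*(-11) = -286)
W(b) = b*(20 + b)
A = 290493 (A = -9*203*(-159) = -1827*(-159) = 290493)
1/(A + W(g)) = 1/(290493 - 286*(20 - 286)) = 1/(290493 - 286*(-266)) = 1/(290493 + 76076) = 1/366569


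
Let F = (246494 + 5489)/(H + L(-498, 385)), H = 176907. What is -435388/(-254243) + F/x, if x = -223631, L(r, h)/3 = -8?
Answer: 17222371010944255/10056968866830039 ≈ 1.7125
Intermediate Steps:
L(r, h) = -24 (L(r, h) = 3*(-8) = -24)
F = 251983/176883 (F = (246494 + 5489)/(176907 - 24) = 251983/176883 ≈ 1.4246)
-435388/(-254243) + F/x = -435388/(-254243) + (251983/176883)/(-223631) = -435388*(-1/254243) + (251983/176883)*(-1/223631) = 435388/254243 - 251983/39556522173 = 17222371010944255/10056968866830039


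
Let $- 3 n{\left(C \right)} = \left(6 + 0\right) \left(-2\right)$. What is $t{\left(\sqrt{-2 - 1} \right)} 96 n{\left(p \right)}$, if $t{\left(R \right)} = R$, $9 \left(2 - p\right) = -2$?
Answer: $384 i \sqrt{3} \approx 665.11 i$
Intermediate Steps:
$p = \frac{20}{9}$ ($p = 2 - - \frac{2}{9} = 2 + \frac{2}{9} = \frac{20}{9} \approx 2.2222$)
$n{\left(C \right)} = 4$ ($n{\left(C \right)} = - \frac{\left(6 + 0\right) \left(-2\right)}{3} = - \frac{6 \left(-2\right)}{3} = \left(- \frac{1}{3}\right) \left(-12\right) = 4$)
$t{\left(\sqrt{-2 - 1} \right)} 96 n{\left(p \right)} = \sqrt{-2 - 1} \cdot 96 \cdot 4 = \sqrt{-3} \cdot 96 \cdot 4 = i \sqrt{3} \cdot 96 \cdot 4 = 96 i \sqrt{3} \cdot 4 = 384 i \sqrt{3}$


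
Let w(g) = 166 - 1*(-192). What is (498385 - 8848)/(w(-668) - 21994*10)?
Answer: -54393/24398 ≈ -2.2294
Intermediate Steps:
w(g) = 358 (w(g) = 166 + 192 = 358)
(498385 - 8848)/(w(-668) - 21994*10) = (498385 - 8848)/(358 - 21994*10) = 489537/(358 - 219940) = 489537/(-219582) = 489537*(-1/219582) = -54393/24398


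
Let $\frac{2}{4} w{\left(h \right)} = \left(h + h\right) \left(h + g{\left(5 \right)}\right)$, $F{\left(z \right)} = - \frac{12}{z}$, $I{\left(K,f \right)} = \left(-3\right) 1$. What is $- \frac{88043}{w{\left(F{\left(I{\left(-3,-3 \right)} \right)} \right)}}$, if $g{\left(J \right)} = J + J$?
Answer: $- \frac{88043}{224} \approx -393.05$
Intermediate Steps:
$g{\left(J \right)} = 2 J$
$I{\left(K,f \right)} = -3$
$w{\left(h \right)} = 4 h \left(10 + h\right)$ ($w{\left(h \right)} = 2 \left(h + h\right) \left(h + 2 \cdot 5\right) = 2 \cdot 2 h \left(h + 10\right) = 2 \cdot 2 h \left(10 + h\right) = 4 h \left(10 + h\right)$)
$- \frac{88043}{w{\left(F{\left(I{\left(-3,-3 \right)} \right)} \right)}} = - \frac{88043}{4 \left(- \frac{12}{-3}\right) \left(10 - \frac{12}{-3}\right)} = - \frac{88043}{4 \left(\left(-12\right) \left(- \frac{1}{3}\right)\right) \left(10 - -4\right)} = - \frac{88043}{4 \cdot 4 \left(10 + 4\right)} = - \frac{88043}{4 \cdot 4 \cdot 14} = - \frac{88043}{224}$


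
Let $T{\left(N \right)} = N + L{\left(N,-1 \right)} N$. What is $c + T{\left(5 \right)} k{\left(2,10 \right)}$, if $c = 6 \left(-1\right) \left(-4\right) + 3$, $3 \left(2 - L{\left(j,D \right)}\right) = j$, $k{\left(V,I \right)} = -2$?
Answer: $\frac{41}{3} \approx 13.667$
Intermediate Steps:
$L{\left(j,D \right)} = 2 - \frac{j}{3}$
$T{\left(N \right)} = N + N \left(2 - \frac{N}{3}\right)$ ($T{\left(N \right)} = N + \left(2 - \frac{N}{3}\right) N = N + N \left(2 - \frac{N}{3}\right)$)
$c = 27$ ($c = \left(-6\right) \left(-4\right) + 3 = 24 + 3 = 27$)
$c + T{\left(5 \right)} k{\left(2,10 \right)} = 27 + \frac{1}{3} \cdot 5 \left(9 - 5\right) \left(-2\right) = 27 + \frac{1}{3} \cdot 5 \cdot 4 \left(-2\right) = 27 + \frac{20}{3} \left(-2\right) = 27 - \frac{40}{3} = \frac{41}{3}$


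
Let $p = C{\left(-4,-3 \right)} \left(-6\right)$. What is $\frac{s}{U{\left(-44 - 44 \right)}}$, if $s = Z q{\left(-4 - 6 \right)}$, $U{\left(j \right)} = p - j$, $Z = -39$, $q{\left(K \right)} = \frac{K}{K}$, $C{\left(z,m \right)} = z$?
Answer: $- \frac{39}{112} \approx -0.34821$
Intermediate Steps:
$q{\left(K \right)} = 1$
$p = 24$ ($p = \left(-4\right) \left(-6\right) = 24$)
$U{\left(j \right)} = 24 - j$
$s = -39$ ($s = \left(-39\right) 1 = -39$)
$\frac{s}{U{\left(-44 - 44 \right)}} = - \frac{39}{24 - \left(-44 - 44\right)} = - \frac{39}{24 - -88} = - \frac{39}{24 + 88} = - \frac{39}{112}$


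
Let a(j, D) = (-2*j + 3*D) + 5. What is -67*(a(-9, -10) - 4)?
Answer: 737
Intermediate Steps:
a(j, D) = 5 - 2*j + 3*D
-67*(a(-9, -10) - 4) = -67*((5 - 2*(-9) + 3*(-10)) - 4) = -67*((5 + 18 - 30) - 4) = -67*(-7 - 4) = -67*(-11) = 737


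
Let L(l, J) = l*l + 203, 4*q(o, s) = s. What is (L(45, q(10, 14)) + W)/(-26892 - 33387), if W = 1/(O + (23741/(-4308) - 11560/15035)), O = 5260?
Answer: -151632148079312/4102438722266283 ≈ -0.036961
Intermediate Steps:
q(o, s) = s/4
L(l, J) = 203 + l**2 (L(l, J) = l**2 + 203 = 203 + l**2)
W = 12954156/68057511277 (W = 1/(5260 + (23741/(-4308) - 11560/15035)) = 1/(5260 + (23741*(-1/4308) - 11560*1/15035)) = 1/(5260 + (-23741/4308 - 2312/3007)) = 1/(5260 - 81349283/12954156) = 1/(68057511277/12954156) = 12954156/68057511277 ≈ 0.00019034)
(L(45, q(10, 14)) + W)/(-26892 - 33387) = ((203 + 45**2) + 12954156/68057511277)/(-26892 - 33387) = ((203 + 2025) + 12954156/68057511277)/(-60279) = (2228 + 12954156/68057511277)*(-1/60279) = (151632148079312/68057511277)*(-1/60279) = -151632148079312/4102438722266283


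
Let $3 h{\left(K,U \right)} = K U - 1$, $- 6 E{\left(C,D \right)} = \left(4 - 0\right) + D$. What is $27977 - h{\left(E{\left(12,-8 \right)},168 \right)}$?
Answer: $27940$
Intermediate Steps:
$E{\left(C,D \right)} = - \frac{2}{3} - \frac{D}{6}$ ($E{\left(C,D \right)} = - \frac{\left(4 - 0\right) + D}{6} = - \frac{\left(4 + 0\right) + D}{6} = - \frac{4 + D}{6} = - \frac{2}{3} - \frac{D}{6}$)
$h{\left(K,U \right)} = - \frac{1}{3} + \frac{K U}{3}$ ($h{\left(K,U \right)} = \frac{K U - 1}{3} = \frac{-1 + K U}{3} = - \frac{1}{3} + \frac{K U}{3}$)
$27977 - h{\left(E{\left(12,-8 \right)},168 \right)} = 27977 - \left(- \frac{1}{3} + \frac{1}{3} \left(- \frac{2}{3} - - \frac{4}{3}\right) 168\right) = 27977 - \left(- \frac{1}{3} + \frac{1}{3} \left(- \frac{2}{3} + \frac{4}{3}\right) 168\right) = 27977 - \left(- \frac{1}{3} + \frac{1}{3} \cdot \frac{2}{3} \cdot 168\right) = 27977 - \left(- \frac{1}{3} + \frac{112}{3}\right) = 27977 - 37 = 27940$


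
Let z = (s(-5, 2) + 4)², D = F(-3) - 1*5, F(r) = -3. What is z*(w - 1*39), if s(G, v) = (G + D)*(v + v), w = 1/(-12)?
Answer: -90048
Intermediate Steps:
w = -1/12 ≈ -0.083333
D = -8 (D = -3 - 1*5 = -3 - 5 = -8)
s(G, v) = 2*v*(-8 + G) (s(G, v) = (G - 8)*(v + v) = (-8 + G)*(2*v) = 2*v*(-8 + G))
z = 2304 (z = (2*2*(-8 - 5) + 4)² = (2*2*(-13) + 4)² = (-52 + 4)² = (-48)² = 2304)
z*(w - 1*39) = 2304*(-1/12 - 1*39) = 2304*(-1/12 - 39) = 2304*(-469/12) = -90048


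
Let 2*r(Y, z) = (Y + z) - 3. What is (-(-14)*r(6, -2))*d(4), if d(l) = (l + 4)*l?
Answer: 224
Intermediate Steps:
r(Y, z) = -3/2 + Y/2 + z/2 (r(Y, z) = ((Y + z) - 3)/2 = (-3 + Y + z)/2 = -3/2 + Y/2 + z/2)
d(l) = l*(4 + l) (d(l) = (4 + l)*l = l*(4 + l))
(-(-14)*r(6, -2))*d(4) = (-(-14)*(-3/2 + (1/2)*6 + (1/2)*(-2)))*(4*(4 + 4)) = (-(-14)*(-3/2 + 3 - 1))*(4*8) = -(-14)/2*32 = -14*(-1/2)*32 = 7*32 = 224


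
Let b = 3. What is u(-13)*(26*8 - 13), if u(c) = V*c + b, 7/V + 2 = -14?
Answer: 27105/16 ≈ 1694.1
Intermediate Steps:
V = -7/16 (V = 7/(-2 - 14) = 7/(-16) = 7*(-1/16) = -7/16 ≈ -0.43750)
u(c) = 3 - 7*c/16 (u(c) = -7*c/16 + 3 = 3 - 7*c/16)
u(-13)*(26*8 - 13) = (3 - 7/16*(-13))*(26*8 - 13) = (3 + 91/16)*(208 - 13) = (139/16)*195 = 27105/16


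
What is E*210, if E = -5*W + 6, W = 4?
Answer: -2940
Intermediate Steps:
E = -14 (E = -5*4 + 6 = -20 + 6 = -14)
E*210 = -14*210 = -2940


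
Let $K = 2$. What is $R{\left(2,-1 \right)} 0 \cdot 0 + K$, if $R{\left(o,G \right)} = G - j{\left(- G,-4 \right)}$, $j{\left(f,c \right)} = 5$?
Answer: $2$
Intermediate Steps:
$R{\left(o,G \right)} = -5 + G$ ($R{\left(o,G \right)} = G - 5 = -5 + G$)
$R{\left(2,-1 \right)} 0 \cdot 0 + K = \left(-5 - 1\right) 0 \cdot 0 + 2 = \left(-6\right) 0 + 2 = 0 + 2 = 2$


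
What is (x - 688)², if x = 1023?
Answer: 112225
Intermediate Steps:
(x - 688)² = (1023 - 688)² = 335² = 112225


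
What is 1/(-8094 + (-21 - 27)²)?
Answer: -1/5790 ≈ -0.00017271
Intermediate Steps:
1/(-8094 + (-21 - 27)²) = 1/(-8094 + (-48)²) = 1/(-8094 + 2304) = 1/(-5790) = -1/5790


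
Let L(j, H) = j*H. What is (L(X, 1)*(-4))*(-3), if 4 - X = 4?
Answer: 0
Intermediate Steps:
X = 0 (X = 4 - 1*4 = 4 - 4 = 0)
L(j, H) = H*j
(L(X, 1)*(-4))*(-3) = ((1*0)*(-4))*(-3) = (0*(-4))*(-3) = 0*(-3) = 0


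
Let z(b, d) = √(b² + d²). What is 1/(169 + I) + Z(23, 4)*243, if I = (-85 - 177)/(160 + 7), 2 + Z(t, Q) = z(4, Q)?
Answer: -13588879/27961 + 972*√2 ≈ 888.62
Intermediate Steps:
Z(t, Q) = -2 + √(16 + Q²) (Z(t, Q) = -2 + √(4² + Q²) = -2 + √(16 + Q²))
I = -262/167 ≈ -1.5689
1/(169 + I) + Z(23, 4)*243 = 1/(169 - 262/167) + (-2 + √(16 + 4²))*243 = 1/(27961/167) + (-2 + √(16 + 16))*243 = 167/27961 + (-2 + √32)*243 = 167/27961 + (-2 + 4*√2)*243 = 167/27961 + (-486 + 972*√2) = -13588879/27961 + 972*√2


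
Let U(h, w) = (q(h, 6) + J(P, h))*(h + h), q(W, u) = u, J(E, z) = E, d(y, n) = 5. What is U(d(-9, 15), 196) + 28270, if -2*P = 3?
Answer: 28315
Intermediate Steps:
P = -3/2 (P = -1/2*3 = -3/2 ≈ -1.5000)
U(h, w) = 9*h (U(h, w) = (6 - 3/2)*(h + h) = 9*(2*h)/2 = 9*h)
U(d(-9, 15), 196) + 28270 = 9*5 + 28270 = 45 + 28270 = 28315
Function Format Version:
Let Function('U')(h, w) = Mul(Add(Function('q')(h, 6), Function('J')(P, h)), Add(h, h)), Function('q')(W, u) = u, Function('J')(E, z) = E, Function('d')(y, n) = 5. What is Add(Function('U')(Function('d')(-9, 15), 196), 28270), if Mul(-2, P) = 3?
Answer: 28315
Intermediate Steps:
P = Rational(-3, 2) (P = Mul(Rational(-1, 2), 3) = Rational(-3, 2) ≈ -1.5000)
Function('U')(h, w) = Mul(9, h) (Function('U')(h, w) = Mul(Add(6, Rational(-3, 2)), Add(h, h)) = Mul(Rational(9, 2), Mul(2, h)) = Mul(9, h))
Add(Function('U')(Function('d')(-9, 15), 196), 28270) = Add(Mul(9, 5), 28270) = Add(45, 28270) = 28315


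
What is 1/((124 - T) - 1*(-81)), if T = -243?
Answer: 1/448 ≈ 0.0022321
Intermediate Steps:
1/((124 - T) - 1*(-81)) = 1/((124 - 1*(-243)) - 1*(-81)) = 1/((124 + 243) + 81) = 1/(367 + 81) = 1/448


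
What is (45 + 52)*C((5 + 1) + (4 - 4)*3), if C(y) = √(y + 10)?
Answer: 388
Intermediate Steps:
C(y) = √(10 + y)
(45 + 52)*C((5 + 1) + (4 - 4)*3) = (45 + 52)*√(10 + ((5 + 1) + (4 - 4)*3)) = 97*√(10 + (6 + 0*3)) = 97*√(10 + (6 + 0)) = 97*√(10 + 6) = 97*√16 = 97*4 = 388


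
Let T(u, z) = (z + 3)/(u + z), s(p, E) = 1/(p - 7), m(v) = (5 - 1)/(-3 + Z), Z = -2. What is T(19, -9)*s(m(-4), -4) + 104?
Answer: 1353/13 ≈ 104.08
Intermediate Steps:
m(v) = -⅘ (m(v) = (5 - 1)/(-3 - 2) = 4/(-5) = 4*(-⅕) = -⅘)
s(p, E) = 1/(-7 + p)
T(u, z) = (3 + z)/(u + z)
T(19, -9)*s(m(-4), -4) + 104 = ((3 - 9)/(19 - 9))/(-7 - ⅘) + 104 = (-6/10)/(-39/5) + 104 = ((⅒)*(-6))*(-5/39) + 104 = -⅗*(-5/39) + 104 = 1/13 + 104 = 1353/13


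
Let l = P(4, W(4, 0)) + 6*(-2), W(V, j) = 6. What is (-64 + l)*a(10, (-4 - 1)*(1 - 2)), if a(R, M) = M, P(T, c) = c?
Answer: -350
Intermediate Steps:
l = -6 (l = 6 + 6*(-2) = 6 - 12 = -6)
(-64 + l)*a(10, (-4 - 1)*(1 - 2)) = (-64 - 6)*((-4 - 1)*(1 - 2)) = -(-350)*(-1) = -70*5 = -350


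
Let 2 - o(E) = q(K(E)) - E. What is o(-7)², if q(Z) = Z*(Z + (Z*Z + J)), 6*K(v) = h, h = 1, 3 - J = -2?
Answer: 1605289/46656 ≈ 34.407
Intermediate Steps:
J = 5 (J = 3 - 1*(-2) = 3 + 2 = 5)
K(v) = ⅙ (K(v) = (⅙)*1 = ⅙)
q(Z) = Z*(5 + Z + Z²) (q(Z) = Z*(Z + (Z*Z + 5)) = Z*(Z + (Z² + 5)) = Z*(Z + (5 + Z²)) = Z*(5 + Z + Z²))
o(E) = 245/216 + E (o(E) = 2 - ((5 + ⅙ + (⅙)²)/6 - E) = 2 - ((5 + ⅙ + 1/36)/6 - E) = 2 - ((⅙)*(187/36) - E) = 2 - (187/216 - E) = 2 + (-187/216 + E) = 245/216 + E)
o(-7)² = (245/216 - 7)² = (-1267/216)² = 1605289/46656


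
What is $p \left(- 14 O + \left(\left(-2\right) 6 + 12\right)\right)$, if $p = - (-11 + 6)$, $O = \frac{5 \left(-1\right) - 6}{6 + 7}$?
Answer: $\frac{770}{13} \approx 59.231$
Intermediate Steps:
$O = - \frac{11}{13}$ ($O = \frac{-5 - 6}{13} = \left(-11\right) \frac{1}{13} = - \frac{11}{13} \approx -0.84615$)
$p = 5$ ($p = \left(-1\right) \left(-5\right) = 5$)
$p \left(- 14 O + \left(\left(-2\right) 6 + 12\right)\right) = 5 \left(\left(-14\right) \left(- \frac{11}{13}\right) + \left(\left(-2\right) 6 + 12\right)\right) = 5 \left(\frac{154}{13} + \left(-12 + 12\right)\right) = 5 \left(\frac{154}{13} + 0\right) = 5 \cdot \frac{154}{13} = \frac{770}{13}$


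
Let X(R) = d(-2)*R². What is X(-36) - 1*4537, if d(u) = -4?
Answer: -9721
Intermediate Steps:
X(R) = -4*R²
X(-36) - 1*4537 = -4*(-36)² - 1*4537 = -4*1296 - 4537 = -5184 - 4537 = -9721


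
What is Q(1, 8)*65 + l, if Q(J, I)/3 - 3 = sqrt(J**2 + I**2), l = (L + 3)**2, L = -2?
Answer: 586 + 195*sqrt(65) ≈ 2158.1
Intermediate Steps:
l = 1 (l = (-2 + 3)**2 = 1**2 = 1)
Q(J, I) = 9 + 3*sqrt(I**2 + J**2) (Q(J, I) = 9 + 3*sqrt(J**2 + I**2) = 9 + 3*sqrt(I**2 + J**2))
Q(1, 8)*65 + l = (9 + 3*sqrt(8**2 + 1**2))*65 + 1 = (9 + 3*sqrt(64 + 1))*65 + 1 = (9 + 3*sqrt(65))*65 + 1 = (585 + 195*sqrt(65)) + 1 = 586 + 195*sqrt(65)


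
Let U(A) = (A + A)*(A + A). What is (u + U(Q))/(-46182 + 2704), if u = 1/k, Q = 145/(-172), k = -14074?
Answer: -147949227/2262840857656 ≈ -6.5382e-5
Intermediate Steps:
Q = -145/172 (Q = 145*(-1/172) = -145/172 ≈ -0.84302)
u = -1/14074 (u = 1/(-14074) = -1/14074 ≈ -7.1053e-5)
U(A) = 4*A² (U(A) = (2*A)*(2*A) = 4*A²)
(u + U(Q))/(-46182 + 2704) = (-1/14074 + 4*(-145/172)²)/(-46182 + 2704) = (-1/14074 + 4*(21025/29584))/(-43478) = (-1/14074 + 21025/7396)*(-1/43478) = (147949227/52045652)*(-1/43478) = -147949227/2262840857656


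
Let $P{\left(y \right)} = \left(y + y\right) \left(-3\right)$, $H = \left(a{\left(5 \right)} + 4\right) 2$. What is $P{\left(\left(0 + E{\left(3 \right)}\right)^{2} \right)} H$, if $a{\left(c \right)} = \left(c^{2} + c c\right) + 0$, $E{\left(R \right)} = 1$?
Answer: $-648$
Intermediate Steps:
$a{\left(c \right)} = 2 c^{2}$ ($a{\left(c \right)} = \left(c^{2} + c^{2}\right) + 0 = 2 c^{2} + 0 = 2 c^{2}$)
$H = 108$ ($H = \left(2 \cdot 5^{2} + 4\right) 2 = \left(2 \cdot 25 + 4\right) 2 = \left(50 + 4\right) 2 = 54 \cdot 2 = 108$)
$P{\left(y \right)} = - 6 y$ ($P{\left(y \right)} = 2 y \left(-3\right) = - 6 y$)
$P{\left(\left(0 + E{\left(3 \right)}\right)^{2} \right)} H = - 6 \left(0 + 1\right)^{2} \cdot 108 = - 6 \cdot 1^{2} \cdot 108 = \left(-6\right) 1 \cdot 108 = \left(-6\right) 108 = -648$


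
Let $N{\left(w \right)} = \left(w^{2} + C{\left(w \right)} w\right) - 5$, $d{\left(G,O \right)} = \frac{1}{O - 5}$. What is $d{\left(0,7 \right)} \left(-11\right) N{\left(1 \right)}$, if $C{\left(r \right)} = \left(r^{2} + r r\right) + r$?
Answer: $\frac{11}{2} \approx 5.5$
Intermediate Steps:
$C{\left(r \right)} = r + 2 r^{2}$ ($C{\left(r \right)} = \left(r^{2} + r^{2}\right) + r = 2 r^{2} + r = r + 2 r^{2}$)
$d{\left(G,O \right)} = \frac{1}{-5 + O}$
$N{\left(w \right)} = -5 + w^{2} + w^{2} \left(1 + 2 w\right)$ ($N{\left(w \right)} = \left(w^{2} + w \left(1 + 2 w\right) w\right) - 5 = \left(w^{2} + w^{2} \left(1 + 2 w\right)\right) - 5 = -5 + w^{2} + w^{2} \left(1 + 2 w\right)$)
$d{\left(0,7 \right)} \left(-11\right) N{\left(1 \right)} = \frac{1}{-5 + 7} \left(-11\right) \left(-5 + 2 \cdot 1^{2} + 2 \cdot 1^{3}\right) = \frac{1}{2} \left(-11\right) \left(-5 + 2 \cdot 1 + 2 \cdot 1\right) = \frac{1}{2} \left(-11\right) \left(-5 + 2 + 2\right) = \left(- \frac{11}{2}\right) \left(-1\right) = \frac{11}{2}$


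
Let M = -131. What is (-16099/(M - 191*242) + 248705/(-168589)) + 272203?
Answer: 2127150360316597/7814605917 ≈ 2.7220e+5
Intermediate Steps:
(-16099/(M - 191*242) + 248705/(-168589)) + 272203 = (-16099/(-131 - 191*242) + 248705/(-168589)) + 272203 = (-16099/(-131 - 46222) + 248705*(-1/168589)) + 272203 = (-16099/(-46353) - 248705/168589) + 272203 = (-16099*(-1/46353) - 248705/168589) + 272203 = (16099/46353 - 248705/168589) + 272203 = -8814108554/7814605917 + 272203 = 2127150360316597/7814605917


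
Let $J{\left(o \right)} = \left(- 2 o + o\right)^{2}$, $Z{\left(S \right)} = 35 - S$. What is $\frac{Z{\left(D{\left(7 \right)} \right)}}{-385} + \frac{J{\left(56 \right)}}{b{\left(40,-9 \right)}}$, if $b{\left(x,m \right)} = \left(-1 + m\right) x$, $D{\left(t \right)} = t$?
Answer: $- \frac{2176}{275} \approx -7.9127$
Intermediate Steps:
$b{\left(x,m \right)} = x \left(-1 + m\right)$
$J{\left(o \right)} = o^{2}$ ($J{\left(o \right)} = \left(- o\right)^{2} = o^{2}$)
$\frac{Z{\left(D{\left(7 \right)} \right)}}{-385} + \frac{J{\left(56 \right)}}{b{\left(40,-9 \right)}} = \frac{35 - 7}{-385} + \frac{56^{2}}{40 \left(-1 - 9\right)} = \left(35 - 7\right) \left(- \frac{1}{385}\right) + \frac{3136}{40 \left(-10\right)} = 28 \left(- \frac{1}{385}\right) + \frac{3136}{-400} = - \frac{4}{55} + 3136 \left(- \frac{1}{400}\right) = - \frac{4}{55} - \frac{196}{25} = - \frac{2176}{275}$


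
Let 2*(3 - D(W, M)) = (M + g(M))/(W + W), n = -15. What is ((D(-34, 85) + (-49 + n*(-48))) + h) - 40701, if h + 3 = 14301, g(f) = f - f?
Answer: -205827/8 ≈ -25728.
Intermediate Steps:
g(f) = 0
h = 14298 (h = -3 + 14301 = 14298)
D(W, M) = 3 - M/(4*W) (D(W, M) = 3 - (M + 0)/(2*(W + W)) = 3 - M/(2*(2*W)) = 3 - M*1/(2*W)/2 = 3 - M/(4*W))
((D(-34, 85) + (-49 + n*(-48))) + h) - 40701 = (((3 - ¼*85/(-34)) + (-49 - 15*(-48))) + 14298) - 40701 = (((3 - ¼*85*(-1/34)) + (-49 + 720)) + 14298) - 40701 = (((3 + 5/8) + 671) + 14298) - 40701 = ((29/8 + 671) + 14298) - 40701 = (5397/8 + 14298) - 40701 = 119781/8 - 40701 = -205827/8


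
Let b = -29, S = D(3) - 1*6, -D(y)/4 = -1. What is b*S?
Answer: 58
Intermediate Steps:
D(y) = 4 (D(y) = -4*(-1) = 4)
S = -2 (S = 4 - 1*6 = 4 - 6 = -2)
b*S = -29*(-2) = 58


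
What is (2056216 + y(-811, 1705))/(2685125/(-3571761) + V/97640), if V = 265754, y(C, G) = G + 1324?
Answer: 359077494465324900/343517083897 ≈ 1.0453e+6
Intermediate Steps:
y(C, G) = 1324 + G
(2056216 + y(-811, 1705))/(2685125/(-3571761) + V/97640) = (2056216 + (1324 + 1705))/(2685125/(-3571761) + 265754/97640) = (2056216 + 3029)/(2685125*(-1/3571761) + 265754*(1/97640)) = 2059245/(-2685125/3571761 + 132877/48820) = 2059245/(343517083897/174373372020) = 2059245*(174373372020/343517083897) = 359077494465324900/343517083897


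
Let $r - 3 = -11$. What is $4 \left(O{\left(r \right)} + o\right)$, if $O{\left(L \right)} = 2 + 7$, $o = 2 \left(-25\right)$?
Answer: $-164$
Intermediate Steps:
$r = -8$ ($r = 3 - 11 = -8$)
$o = -50$
$O{\left(L \right)} = 9$
$4 \left(O{\left(r \right)} + o\right) = 4 \left(9 - 50\right) = 4 \left(-41\right) = -164$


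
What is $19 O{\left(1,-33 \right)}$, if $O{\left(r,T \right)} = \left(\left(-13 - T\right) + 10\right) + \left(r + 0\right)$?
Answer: $589$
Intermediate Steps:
$O{\left(r,T \right)} = -3 + r - T$ ($O{\left(r,T \right)} = \left(-3 - T\right) + r = -3 + r - T$)
$19 O{\left(1,-33 \right)} = 19 \left(-3 + 1 - -33\right) = 19 \left(-3 + 1 + 33\right) = 19 \cdot 31 = 589$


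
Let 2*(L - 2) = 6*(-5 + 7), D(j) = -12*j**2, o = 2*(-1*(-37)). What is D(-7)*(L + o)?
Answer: -48216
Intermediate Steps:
o = 74 (o = 2*37 = 74)
L = 8 (L = 2 + (6*(-5 + 7))/2 = 2 + (6*2)/2 = 2 + (1/2)*12 = 2 + 6 = 8)
D(-7)*(L + o) = (-12*(-7)**2)*(8 + 74) = -12*49*82 = -588*82 = -48216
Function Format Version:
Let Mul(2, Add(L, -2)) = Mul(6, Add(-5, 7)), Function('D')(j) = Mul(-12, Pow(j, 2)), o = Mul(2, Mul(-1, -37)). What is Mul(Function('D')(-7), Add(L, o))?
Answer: -48216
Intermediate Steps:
o = 74 (o = Mul(2, 37) = 74)
L = 8 (L = Add(2, Mul(Rational(1, 2), Mul(6, Add(-5, 7)))) = Add(2, Mul(Rational(1, 2), Mul(6, 2))) = Add(2, Mul(Rational(1, 2), 12)) = Add(2, 6) = 8)
Mul(Function('D')(-7), Add(L, o)) = Mul(Mul(-12, Pow(-7, 2)), Add(8, 74)) = Mul(Mul(-12, 49), 82) = Mul(-588, 82) = -48216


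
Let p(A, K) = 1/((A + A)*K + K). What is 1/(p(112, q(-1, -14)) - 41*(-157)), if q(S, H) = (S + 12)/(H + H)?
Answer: 2475/15931547 ≈ 0.00015535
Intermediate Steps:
q(S, H) = (12 + S)/(2*H) (q(S, H) = (12 + S)/((2*H)) = (12 + S)*(1/(2*H)) = (12 + S)/(2*H))
p(A, K) = 1/(K + 2*A*K) (p(A, K) = 1/((2*A)*K + K) = 1/(2*A*K + K) = 1/(K + 2*A*K))
1/(p(112, q(-1, -14)) - 41*(-157)) = 1/(1/((((1/2)*(12 - 1)/(-14)))*(1 + 2*112)) - 41*(-157)) = 1/(1/((((1/2)*(-1/14)*11))*(1 + 224)) + 6437) = 1/(1/(-11/28*225) + 6437) = 1/(-28/11*1/225 + 6437) = 1/(-28/2475 + 6437) = 1/(15931547/2475) = 2475/15931547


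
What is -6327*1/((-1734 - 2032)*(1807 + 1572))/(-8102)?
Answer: -6327/103100494028 ≈ -6.1367e-8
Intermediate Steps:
-6327*1/((-1734 - 2032)*(1807 + 1572))/(-8102) = -6327/((-3766*3379))*(-1/8102) = -6327/(-12725314)*(-1/8102) = -6327*(-1/12725314)*(-1/8102) = (6327/12725314)*(-1/8102) = -6327/103100494028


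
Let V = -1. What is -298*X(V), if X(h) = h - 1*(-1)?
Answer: 0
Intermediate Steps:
X(h) = 1 + h (X(h) = h + 1 = 1 + h)
-298*X(V) = -298*(1 - 1) = -298*0 = 0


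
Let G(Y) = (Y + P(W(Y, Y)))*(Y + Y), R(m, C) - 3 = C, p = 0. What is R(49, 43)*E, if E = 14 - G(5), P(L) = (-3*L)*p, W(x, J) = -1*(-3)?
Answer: -1656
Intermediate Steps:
R(m, C) = 3 + C
W(x, J) = 3
P(L) = 0 (P(L) = -3*L*0 = 0)
G(Y) = 2*Y² (G(Y) = (Y + 0)*(Y + Y) = Y*(2*Y) = 2*Y²)
E = -36 (E = 14 - 2*5² = 14 - 2*25 = 14 - 1*50 = 14 - 50 = -36)
R(49, 43)*E = (3 + 43)*(-36) = 46*(-36) = -1656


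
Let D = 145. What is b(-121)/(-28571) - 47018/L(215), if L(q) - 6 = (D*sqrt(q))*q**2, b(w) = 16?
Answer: -154542617643641756/275964834936364049569 - 315144022250*sqrt(215)/9658914106484339 ≈ -0.0010384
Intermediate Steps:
L(q) = 6 + 145*q**(5/2) (L(q) = 6 + (145*sqrt(q))*q**2 = 6 + 145*q**(5/2))
b(-121)/(-28571) - 47018/L(215) = 16/(-28571) - 47018/(6 + 145*215**(5/2)) = 16*(-1/28571) - 47018/(6 + 145*(46225*sqrt(215))) = -16/28571 - 47018/(6 + 6702625*sqrt(215))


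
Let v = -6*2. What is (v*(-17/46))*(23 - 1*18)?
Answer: 510/23 ≈ 22.174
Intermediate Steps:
v = -12
(v*(-17/46))*(23 - 1*18) = (-(-204)/46)*(23 - 1*18) = (-(-204)/46)*(23 - 18) = -12*(-17/46)*5 = (102/23)*5 = 510/23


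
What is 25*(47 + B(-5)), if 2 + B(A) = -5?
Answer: 1000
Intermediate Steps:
B(A) = -7 (B(A) = -2 - 5 = -7)
25*(47 + B(-5)) = 25*(47 - 7) = 25*40 = 1000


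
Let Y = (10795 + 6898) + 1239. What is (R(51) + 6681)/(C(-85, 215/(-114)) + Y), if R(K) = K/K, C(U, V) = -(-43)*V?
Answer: 761748/2149003 ≈ 0.35447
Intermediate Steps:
C(U, V) = 43*V
R(K) = 1
Y = 18932 (Y = 17693 + 1239 = 18932)
(R(51) + 6681)/(C(-85, 215/(-114)) + Y) = (1 + 6681)/(43*(215/(-114)) + 18932) = 6682/(43*(215*(-1/114)) + 18932) = 6682/(43*(-215/114) + 18932) = 6682/(-9245/114 + 18932) = 6682/(2149003/114) = 6682*(114/2149003) = 761748/2149003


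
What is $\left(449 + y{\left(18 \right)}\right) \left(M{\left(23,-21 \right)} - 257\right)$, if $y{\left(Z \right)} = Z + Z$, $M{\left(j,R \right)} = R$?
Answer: $-134830$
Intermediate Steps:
$y{\left(Z \right)} = 2 Z$
$\left(449 + y{\left(18 \right)}\right) \left(M{\left(23,-21 \right)} - 257\right) = \left(449 + 2 \cdot 18\right) \left(-21 - 257\right) = \left(449 + 36\right) \left(-278\right) = 485 \left(-278\right) = -134830$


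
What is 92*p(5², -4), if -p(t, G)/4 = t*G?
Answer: 36800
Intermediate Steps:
p(t, G) = -4*G*t (p(t, G) = -4*t*G = -4*G*t)
92*p(5², -4) = 92*(-4*(-4)*5²) = 92*(-4*(-4)*25) = 92*400 = 36800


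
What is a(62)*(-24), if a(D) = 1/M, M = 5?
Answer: -24/5 ≈ -4.8000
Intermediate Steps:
a(D) = 1/5
a(62)*(-24) = (1/5)*(-24) = -24/5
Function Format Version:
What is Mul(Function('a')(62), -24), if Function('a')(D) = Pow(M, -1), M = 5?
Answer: Rational(-24, 5) ≈ -4.8000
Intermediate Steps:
Function('a')(D) = Rational(1, 5) (Function('a')(D) = Pow(5, -1) = Rational(1, 5))
Mul(Function('a')(62), -24) = Mul(Rational(1, 5), -24) = Rational(-24, 5)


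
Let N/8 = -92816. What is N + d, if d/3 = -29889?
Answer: -832195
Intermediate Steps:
d = -89667 (d = 3*(-29889) = -89667)
N = -742528 (N = 8*(-92816) = -742528)
N + d = -742528 - 89667 = -832195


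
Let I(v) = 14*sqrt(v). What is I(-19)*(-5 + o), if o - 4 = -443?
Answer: -6216*I*sqrt(19) ≈ -27095.0*I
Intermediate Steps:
o = -439 (o = 4 - 443 = -439)
I(-19)*(-5 + o) = (14*sqrt(-19))*(-5 - 439) = (14*(I*sqrt(19)))*(-444) = (14*I*sqrt(19))*(-444) = -6216*I*sqrt(19)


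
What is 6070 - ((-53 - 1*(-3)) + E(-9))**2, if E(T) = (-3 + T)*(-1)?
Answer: 4626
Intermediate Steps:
E(T) = 3 - T
6070 - ((-53 - 1*(-3)) + E(-9))**2 = 6070 - ((-53 - 1*(-3)) + (3 - 1*(-9)))**2 = 6070 - ((-53 + 3) + (3 + 9))**2 = 6070 - (-50 + 12)**2 = 6070 - 1*(-38)**2 = 6070 - 1*1444 = 6070 - 1444 = 4626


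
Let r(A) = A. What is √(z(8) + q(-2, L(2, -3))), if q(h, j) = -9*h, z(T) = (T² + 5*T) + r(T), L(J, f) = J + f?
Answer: √130 ≈ 11.402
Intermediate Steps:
z(T) = T² + 6*T (z(T) = (T² + 5*T) + T = T² + 6*T)
√(z(8) + q(-2, L(2, -3))) = √(8*(6 + 8) - 9*(-2)) = √(8*14 + 18) = √(112 + 18) = √130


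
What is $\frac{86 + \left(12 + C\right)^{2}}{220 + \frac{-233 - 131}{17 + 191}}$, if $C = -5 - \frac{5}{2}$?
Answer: $\frac{425}{873} \approx 0.48683$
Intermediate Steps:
$C = - \frac{15}{2}$ ($C = -5 - \frac{5}{2} = - \frac{15}{2} \approx -7.5$)
$\frac{86 + \left(12 + C\right)^{2}}{220 + \frac{-233 - 131}{17 + 191}} = \frac{86 + \left(12 - \frac{15}{2}\right)^{2}}{220 + \frac{-233 - 131}{17 + 191}} = \frac{86 + \left(\frac{9}{2}\right)^{2}}{220 - \frac{364}{208}} = \frac{86 + \frac{81}{4}}{220 - \frac{7}{4}} = \frac{425}{4 \left(220 - \frac{7}{4}\right)} = \frac{425}{4 \cdot \frac{873}{4}} = \frac{425}{4} \cdot \frac{4}{873} = \frac{425}{873}$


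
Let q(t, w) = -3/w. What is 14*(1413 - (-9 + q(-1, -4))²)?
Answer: 150633/8 ≈ 18829.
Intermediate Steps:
14*(1413 - (-9 + q(-1, -4))²) = 14*(1413 - (-9 - 3/(-4))²) = 14*(1413 - (-9 - 3*(-¼))²) = 14*(1413 - (-9 + ¾)²) = 14*(1413 - (-33/4)²) = 14*(1413 - 1*1089/16) = 14*(1413 - 1089/16) = 14*(21519/16) = 150633/8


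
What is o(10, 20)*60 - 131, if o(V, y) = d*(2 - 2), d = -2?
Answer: -131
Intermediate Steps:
o(V, y) = 0 (o(V, y) = -2*(2 - 2) = -2*0 = 0)
o(10, 20)*60 - 131 = 0*60 - 131 = 0 - 131 = -131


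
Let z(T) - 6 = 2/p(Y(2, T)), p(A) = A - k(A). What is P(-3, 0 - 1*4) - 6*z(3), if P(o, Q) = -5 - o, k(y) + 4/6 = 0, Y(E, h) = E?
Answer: -85/2 ≈ -42.500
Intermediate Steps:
k(y) = -2/3 (k(y) = -2/3 + 0 = -2/3)
p(A) = 2/3 + A (p(A) = A - 1*(-2/3) = A + 2/3 = 2/3 + A)
z(T) = 27/4 (z(T) = 6 + 2/(2/3 + 2) = 6 + 2/(8/3) = 6 + 2*(3/8) = 6 + 3/4 = 27/4)
P(-3, 0 - 1*4) - 6*z(3) = (-5 - 1*(-3)) - 6*27/4 = (-5 + 3) - 81/2 = -2 - 81/2 = -85/2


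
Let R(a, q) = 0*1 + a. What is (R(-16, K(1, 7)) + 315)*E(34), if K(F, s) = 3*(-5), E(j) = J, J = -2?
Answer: -598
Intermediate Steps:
E(j) = -2
K(F, s) = -15
R(a, q) = a (R(a, q) = 0 + a = a)
(R(-16, K(1, 7)) + 315)*E(34) = (-16 + 315)*(-2) = 299*(-2) = -598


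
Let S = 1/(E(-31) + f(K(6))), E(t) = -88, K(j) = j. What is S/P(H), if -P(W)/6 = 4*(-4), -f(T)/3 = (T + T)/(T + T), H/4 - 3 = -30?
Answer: -1/8736 ≈ -0.00011447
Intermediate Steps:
H = -108 (H = 12 + 4*(-30) = 12 - 120 = -108)
f(T) = -3 (f(T) = -3*(T + T)/(T + T) = -3*2*T/(2*T) = -3*2*T*1/(2*T) = -3*1 = -3)
P(W) = 96 (P(W) = -24*(-4) = -6*(-16) = 96)
S = -1/91 (S = 1/(-88 - 3) = 1/(-91) = -1/91 ≈ -0.010989)
S/P(H) = -1/91/96 = -1/91*1/96 = -1/8736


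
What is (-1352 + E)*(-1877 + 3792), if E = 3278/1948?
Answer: -2518625235/974 ≈ -2.5859e+6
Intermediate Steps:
E = 1639/974 (E = 3278*(1/1948) = 1639/974 ≈ 1.6828)
(-1352 + E)*(-1877 + 3792) = (-1352 + 1639/974)*(-1877 + 3792) = -1315209/974*1915 = -2518625235/974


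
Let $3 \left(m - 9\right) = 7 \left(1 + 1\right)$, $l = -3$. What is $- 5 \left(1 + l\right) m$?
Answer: $\frac{410}{3} \approx 136.67$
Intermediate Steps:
$m = \frac{41}{3}$ ($m = 9 + \frac{7 \left(1 + 1\right)}{3} = 9 + \frac{7 \cdot 2}{3} = 9 + \frac{1}{3} \cdot 14 = 9 + \frac{14}{3} = \frac{41}{3} \approx 13.667$)
$- 5 \left(1 + l\right) m = - 5 \left(1 - 3\right) \frac{41}{3} = \left(-5\right) \left(-2\right) \frac{41}{3} = 10 \cdot \frac{41}{3} = \frac{410}{3}$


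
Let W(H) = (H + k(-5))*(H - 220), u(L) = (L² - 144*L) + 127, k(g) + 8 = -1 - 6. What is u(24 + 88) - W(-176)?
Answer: -79093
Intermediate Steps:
k(g) = -15 (k(g) = -8 + (-1 - 6) = -8 - 7 = -15)
u(L) = 127 + L² - 144*L
W(H) = (-220 + H)*(-15 + H) (W(H) = (H - 15)*(H - 220) = (-15 + H)*(-220 + H) = (-220 + H)*(-15 + H))
u(24 + 88) - W(-176) = (127 + (24 + 88)² - 144*(24 + 88)) - (3300 + (-176)² - 235*(-176)) = (127 + 112² - 144*112) - (3300 + 30976 + 41360) = (127 + 12544 - 16128) - 1*75636 = -3457 - 75636 = -79093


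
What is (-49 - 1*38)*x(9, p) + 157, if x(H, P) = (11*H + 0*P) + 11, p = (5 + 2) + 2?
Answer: -9413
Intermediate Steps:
p = 9 (p = 7 + 2 = 9)
x(H, P) = 11 + 11*H (x(H, P) = (11*H + 0) + 11 = 11*H + 11 = 11 + 11*H)
(-49 - 1*38)*x(9, p) + 157 = (-49 - 1*38)*(11 + 11*9) + 157 = (-49 - 38)*(11 + 99) + 157 = -87*110 + 157 = -9570 + 157 = -9413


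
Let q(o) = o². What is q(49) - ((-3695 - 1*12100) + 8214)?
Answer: 9982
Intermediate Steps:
q(49) - ((-3695 - 1*12100) + 8214) = 49² - ((-3695 - 1*12100) + 8214) = 2401 - ((-3695 - 12100) + 8214) = 2401 - (-15795 + 8214) = 2401 - 1*(-7581) = 2401 + 7581 = 9982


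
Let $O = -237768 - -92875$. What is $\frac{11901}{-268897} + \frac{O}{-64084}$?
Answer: $\frac{38198629337}{17231995348} \approx 2.2167$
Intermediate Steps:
$O = -144893$ ($O = -237768 + 92875 = -144893$)
$\frac{11901}{-268897} + \frac{O}{-64084} = \frac{11901}{-268897} - \frac{144893}{-64084} = 11901 \left(- \frac{1}{268897}\right) - - \frac{144893}{64084} = - \frac{11901}{268897} + \frac{144893}{64084} = \frac{38198629337}{17231995348}$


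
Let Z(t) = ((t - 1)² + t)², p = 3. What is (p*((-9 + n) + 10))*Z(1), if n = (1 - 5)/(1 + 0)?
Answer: -9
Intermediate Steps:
n = -4 (n = -4/1 = -4*1 = -4)
Z(t) = (t + (-1 + t)²)² (Z(t) = ((-1 + t)² + t)² = (t + (-1 + t)²)²)
(p*((-9 + n) + 10))*Z(1) = (3*((-9 - 4) + 10))*(1 + (-1 + 1)²)² = (3*(-13 + 10))*(1 + 0²)² = (3*(-3))*(1 + 0)² = -9*1² = -9*1 = -9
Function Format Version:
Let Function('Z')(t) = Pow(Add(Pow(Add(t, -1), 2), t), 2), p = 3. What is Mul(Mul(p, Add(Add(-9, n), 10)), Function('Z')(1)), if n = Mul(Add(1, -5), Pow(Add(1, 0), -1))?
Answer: -9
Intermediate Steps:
n = -4 (n = Mul(-4, Pow(1, -1)) = Mul(-4, 1) = -4)
Function('Z')(t) = Pow(Add(t, Pow(Add(-1, t), 2)), 2) (Function('Z')(t) = Pow(Add(Pow(Add(-1, t), 2), t), 2) = Pow(Add(t, Pow(Add(-1, t), 2)), 2))
Mul(Mul(p, Add(Add(-9, n), 10)), Function('Z')(1)) = Mul(Mul(3, Add(Add(-9, -4), 10)), Pow(Add(1, Pow(Add(-1, 1), 2)), 2)) = Mul(Mul(3, Add(-13, 10)), Pow(Add(1, Pow(0, 2)), 2)) = Mul(Mul(3, -3), Pow(Add(1, 0), 2)) = Mul(-9, Pow(1, 2)) = Mul(-9, 1) = -9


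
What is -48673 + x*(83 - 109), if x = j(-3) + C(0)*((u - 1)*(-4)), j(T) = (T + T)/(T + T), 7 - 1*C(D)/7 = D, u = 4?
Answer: -33411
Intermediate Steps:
C(D) = 49 - 7*D
j(T) = 1 (j(T) = (2*T)/((2*T)) = (2*T)*(1/(2*T)) = 1)
x = -587 (x = 1 + (49 - 7*0)*((4 - 1)*(-4)) = 1 + (49 + 0)*(3*(-4)) = 1 + 49*(-12) = 1 - 588 = -587)
-48673 + x*(83 - 109) = -48673 - 587*(83 - 109) = -48673 - 587*(-26) = -48673 + 15262 = -33411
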